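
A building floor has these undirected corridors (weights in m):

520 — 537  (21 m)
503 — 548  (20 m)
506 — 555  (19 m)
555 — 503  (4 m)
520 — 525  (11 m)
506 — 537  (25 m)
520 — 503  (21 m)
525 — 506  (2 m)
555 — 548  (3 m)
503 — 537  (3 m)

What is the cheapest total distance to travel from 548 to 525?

Shortest distances from 548:
548: 0
555: 3  (via 548)
503: 7  (via 555)
537: 10  (via 503)
506: 22  (via 555)
525: 24  (via 506)
Shortest route: 548 → 555 → 506 → 525 = 24 m.

24 m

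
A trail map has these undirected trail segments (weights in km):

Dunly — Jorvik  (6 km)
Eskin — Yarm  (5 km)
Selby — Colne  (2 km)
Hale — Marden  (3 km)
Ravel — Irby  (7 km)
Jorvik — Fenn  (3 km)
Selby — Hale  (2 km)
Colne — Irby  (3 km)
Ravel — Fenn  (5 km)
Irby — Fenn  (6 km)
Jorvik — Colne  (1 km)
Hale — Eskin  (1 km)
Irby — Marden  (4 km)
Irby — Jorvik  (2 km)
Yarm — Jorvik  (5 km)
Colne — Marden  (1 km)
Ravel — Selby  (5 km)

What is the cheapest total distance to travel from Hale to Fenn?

Shortest distances from Hale:
Hale: 0
Eskin: 1  (via Hale)
Selby: 2  (via Hale)
Marden: 3  (via Hale)
Colne: 4  (via Selby)
Jorvik: 5  (via Colne)
Yarm: 6  (via Eskin)
Ravel: 7  (via Selby)
Irby: 7  (via Marden)
Fenn: 8  (via Jorvik)
Shortest route: Hale–Selby–Colne–Jorvik–Fenn = 8 km.

8 km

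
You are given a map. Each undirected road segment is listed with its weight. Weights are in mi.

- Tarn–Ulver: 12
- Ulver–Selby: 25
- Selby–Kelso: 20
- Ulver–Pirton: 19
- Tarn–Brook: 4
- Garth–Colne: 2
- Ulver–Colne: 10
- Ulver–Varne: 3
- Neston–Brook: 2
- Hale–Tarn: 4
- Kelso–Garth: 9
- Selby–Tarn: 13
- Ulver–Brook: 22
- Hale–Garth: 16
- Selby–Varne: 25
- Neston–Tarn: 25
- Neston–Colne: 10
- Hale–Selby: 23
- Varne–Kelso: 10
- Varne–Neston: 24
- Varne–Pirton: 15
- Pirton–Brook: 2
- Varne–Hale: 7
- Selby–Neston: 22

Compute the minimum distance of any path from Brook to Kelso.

23 mi

Running Dijkstra from Brook:
Brook: 0
Neston: 2  (via Brook)
Pirton: 2  (via Brook)
Tarn: 4  (via Brook)
Hale: 8  (via Tarn)
Colne: 12  (via Neston)
Garth: 14  (via Colne)
Varne: 15  (via Hale)
Ulver: 16  (via Tarn)
Selby: 17  (via Tarn)
Kelso: 23  (via Garth)
Shortest route: Brook–Neston–Colne–Garth–Kelso = 23 mi.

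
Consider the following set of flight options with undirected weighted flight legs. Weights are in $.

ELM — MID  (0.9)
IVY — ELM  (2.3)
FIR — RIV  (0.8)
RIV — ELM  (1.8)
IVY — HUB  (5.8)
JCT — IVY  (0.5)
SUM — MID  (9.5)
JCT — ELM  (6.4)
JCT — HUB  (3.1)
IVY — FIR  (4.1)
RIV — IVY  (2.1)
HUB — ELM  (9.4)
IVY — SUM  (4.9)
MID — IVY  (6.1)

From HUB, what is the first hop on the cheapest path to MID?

JCT

Compare a few routes:
HUB–IVY–ELM–MID: 5.8+2.3+0.9 = 9
HUB–JCT–IVY–RIV–ELM–MID: 3.1+0.5+2.1+1.8+0.9 = 8.4
HUB–JCT–IVY–ELM–MID: 3.1+0.5+2.3+0.9 = 6.8
Cheapest is HUB–JCT–IVY–ELM–MID at $6.8.
So from HUB the first move is to JCT.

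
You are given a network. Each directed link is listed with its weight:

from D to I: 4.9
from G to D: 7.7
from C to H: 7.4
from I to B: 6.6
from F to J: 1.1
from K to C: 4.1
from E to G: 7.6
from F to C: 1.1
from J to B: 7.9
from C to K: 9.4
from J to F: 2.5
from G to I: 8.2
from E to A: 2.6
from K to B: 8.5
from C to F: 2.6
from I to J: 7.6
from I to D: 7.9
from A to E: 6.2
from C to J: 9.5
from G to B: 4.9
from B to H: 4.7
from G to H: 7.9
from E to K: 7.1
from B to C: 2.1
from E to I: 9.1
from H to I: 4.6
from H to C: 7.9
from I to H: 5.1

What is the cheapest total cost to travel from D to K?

Running Dijkstra from D:
D: 0
I: 4.9  (via D)
H: 10  (via I)
B: 11.5  (via I)
J: 12.5  (via I)
C: 13.6  (via B)
F: 15  (via J)
K: 23  (via C)
Shortest route: D → I → B → C → K = 23.

23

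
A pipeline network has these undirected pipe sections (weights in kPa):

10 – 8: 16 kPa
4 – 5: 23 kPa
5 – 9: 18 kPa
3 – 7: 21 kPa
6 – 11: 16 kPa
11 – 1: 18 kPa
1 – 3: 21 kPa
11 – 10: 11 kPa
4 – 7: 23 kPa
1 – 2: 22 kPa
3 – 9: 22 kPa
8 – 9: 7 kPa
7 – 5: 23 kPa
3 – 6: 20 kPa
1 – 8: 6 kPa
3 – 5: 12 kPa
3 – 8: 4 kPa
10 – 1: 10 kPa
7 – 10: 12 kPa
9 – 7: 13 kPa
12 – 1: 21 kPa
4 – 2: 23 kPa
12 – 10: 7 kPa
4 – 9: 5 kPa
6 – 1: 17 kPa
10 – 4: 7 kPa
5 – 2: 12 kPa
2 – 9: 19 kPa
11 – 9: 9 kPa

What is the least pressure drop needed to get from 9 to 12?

19 kPa

Candidate routes:
9 - 8 - 1 - 10 - 12: 7+6+10+7 = 30
9 - 4 - 10 - 12: 5+7+7 = 19
9 - 11 - 10 - 12: 9+11+7 = 27
The minimum is 19 kPa via 9 - 4 - 10 - 12.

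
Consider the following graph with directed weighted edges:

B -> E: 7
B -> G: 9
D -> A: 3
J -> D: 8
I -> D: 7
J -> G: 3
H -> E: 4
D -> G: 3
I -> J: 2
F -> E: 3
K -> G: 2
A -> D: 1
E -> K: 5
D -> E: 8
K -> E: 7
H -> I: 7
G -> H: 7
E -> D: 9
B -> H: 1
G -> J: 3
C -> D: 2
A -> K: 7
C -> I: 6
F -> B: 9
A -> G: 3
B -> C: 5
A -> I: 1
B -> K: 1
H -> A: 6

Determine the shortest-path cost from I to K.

Shortest distances from I:
I: 0
J: 2  (via I)
G: 5  (via J)
D: 7  (via I)
A: 10  (via D)
H: 12  (via G)
E: 15  (via D)
K: 17  (via A)
Shortest route: I–D–A–K = 17.

17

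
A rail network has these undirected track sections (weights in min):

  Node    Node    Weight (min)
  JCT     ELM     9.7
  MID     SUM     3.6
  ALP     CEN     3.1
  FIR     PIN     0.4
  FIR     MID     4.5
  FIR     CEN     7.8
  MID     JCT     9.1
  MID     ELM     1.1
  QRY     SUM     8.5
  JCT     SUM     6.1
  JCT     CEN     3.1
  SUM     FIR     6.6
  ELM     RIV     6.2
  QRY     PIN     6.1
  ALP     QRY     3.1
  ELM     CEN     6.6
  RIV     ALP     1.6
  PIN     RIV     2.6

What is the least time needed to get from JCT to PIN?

Candidate routes:
JCT–MID–FIR–PIN: 9.1+4.5+0.4 = 14
JCT–CEN–FIR–PIN: 3.1+7.8+0.4 = 11.3
JCT–SUM–FIR–PIN: 6.1+6.6+0.4 = 13.1
JCT–CEN–ALP–RIV–PIN: 3.1+3.1+1.6+2.6 = 10.4
The minimum is 10.4 min via JCT–CEN–ALP–RIV–PIN.

10.4 min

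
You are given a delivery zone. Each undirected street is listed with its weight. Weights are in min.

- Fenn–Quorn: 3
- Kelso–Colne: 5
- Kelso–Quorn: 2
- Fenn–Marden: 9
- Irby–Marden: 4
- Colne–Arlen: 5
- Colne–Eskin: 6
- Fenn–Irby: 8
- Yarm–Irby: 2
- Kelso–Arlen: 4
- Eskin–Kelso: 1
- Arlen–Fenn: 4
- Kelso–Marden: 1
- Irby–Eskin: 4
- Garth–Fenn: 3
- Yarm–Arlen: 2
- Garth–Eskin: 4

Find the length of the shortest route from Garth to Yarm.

Shortest distances from Garth:
Garth: 0
Fenn: 3  (via Garth)
Eskin: 4  (via Garth)
Kelso: 5  (via Eskin)
Quorn: 6  (via Fenn)
Marden: 6  (via Kelso)
Arlen: 7  (via Fenn)
Irby: 8  (via Eskin)
Yarm: 9  (via Arlen)
Shortest route: Garth–Fenn–Arlen–Yarm = 9 min.

9 min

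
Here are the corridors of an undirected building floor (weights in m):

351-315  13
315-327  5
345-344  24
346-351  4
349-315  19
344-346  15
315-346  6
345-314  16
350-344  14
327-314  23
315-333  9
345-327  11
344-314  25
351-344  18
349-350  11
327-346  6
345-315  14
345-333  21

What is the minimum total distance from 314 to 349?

47 m

Shortest distances from 314:
314: 0
345: 16  (via 314)
327: 23  (via 314)
344: 25  (via 314)
315: 28  (via 327)
346: 29  (via 327)
351: 33  (via 346)
333: 37  (via 345)
350: 39  (via 344)
349: 47  (via 315)
Shortest route: 314 → 327 → 315 → 349 = 47 m.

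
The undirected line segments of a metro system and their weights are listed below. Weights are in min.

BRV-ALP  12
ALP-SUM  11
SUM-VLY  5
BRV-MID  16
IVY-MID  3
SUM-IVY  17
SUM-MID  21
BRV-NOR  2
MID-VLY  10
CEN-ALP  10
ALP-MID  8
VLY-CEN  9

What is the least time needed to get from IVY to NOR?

21 min

Shortest distances from IVY:
IVY: 0
MID: 3  (via IVY)
ALP: 11  (via MID)
VLY: 13  (via MID)
SUM: 17  (via IVY)
BRV: 19  (via MID)
NOR: 21  (via BRV)
Shortest route: IVY → MID → BRV → NOR = 21 min.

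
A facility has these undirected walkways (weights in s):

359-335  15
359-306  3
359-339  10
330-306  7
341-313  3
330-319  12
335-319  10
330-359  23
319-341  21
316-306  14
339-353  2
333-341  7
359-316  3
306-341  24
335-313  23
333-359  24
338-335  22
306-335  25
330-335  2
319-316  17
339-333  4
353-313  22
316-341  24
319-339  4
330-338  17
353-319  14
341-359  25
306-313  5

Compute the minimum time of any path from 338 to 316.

30 s

Settle nodes by increasing distance from 338:
338: 0
330: 17  (via 338)
335: 19  (via 330)
306: 24  (via 330)
359: 27  (via 306)
319: 29  (via 330)
313: 29  (via 306)
316: 30  (via 359)
Shortest route: 338 → 330 → 306 → 359 → 316 = 30 s.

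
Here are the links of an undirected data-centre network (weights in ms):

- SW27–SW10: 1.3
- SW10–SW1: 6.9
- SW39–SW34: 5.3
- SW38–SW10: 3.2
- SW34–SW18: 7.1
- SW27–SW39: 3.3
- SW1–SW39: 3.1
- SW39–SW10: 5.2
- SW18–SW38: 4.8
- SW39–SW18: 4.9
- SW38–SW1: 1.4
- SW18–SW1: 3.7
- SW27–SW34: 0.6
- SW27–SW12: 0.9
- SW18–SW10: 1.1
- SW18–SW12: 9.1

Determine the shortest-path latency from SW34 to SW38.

5.1 ms

Running Dijkstra from SW34:
SW34: 0
SW27: 0.6  (via SW34)
SW12: 1.5  (via SW27)
SW10: 1.9  (via SW27)
SW18: 3  (via SW10)
SW39: 3.9  (via SW27)
SW38: 5.1  (via SW10)
Shortest route: SW34–SW27–SW10–SW38 = 5.1 ms.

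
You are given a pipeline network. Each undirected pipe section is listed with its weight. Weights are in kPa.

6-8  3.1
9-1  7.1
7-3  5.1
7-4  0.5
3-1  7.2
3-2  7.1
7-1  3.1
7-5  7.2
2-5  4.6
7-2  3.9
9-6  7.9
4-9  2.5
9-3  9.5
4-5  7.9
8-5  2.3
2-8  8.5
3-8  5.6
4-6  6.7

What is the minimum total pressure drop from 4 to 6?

Settle nodes by increasing distance from 4:
4: 0
7: 0.5  (via 4)
9: 2.5  (via 4)
1: 3.6  (via 7)
2: 4.4  (via 7)
3: 5.6  (via 7)
6: 6.7  (via 4)
Shortest route: 4–6 = 6.7 kPa.

6.7 kPa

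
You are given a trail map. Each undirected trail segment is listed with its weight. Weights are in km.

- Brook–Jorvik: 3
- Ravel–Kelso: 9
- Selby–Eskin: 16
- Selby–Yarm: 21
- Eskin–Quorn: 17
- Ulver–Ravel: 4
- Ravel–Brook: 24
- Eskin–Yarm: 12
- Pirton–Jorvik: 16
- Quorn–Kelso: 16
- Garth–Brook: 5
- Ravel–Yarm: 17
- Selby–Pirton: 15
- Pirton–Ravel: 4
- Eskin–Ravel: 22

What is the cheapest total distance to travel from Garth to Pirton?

24 km

Shortest distances from Garth:
Garth: 0
Brook: 5  (via Garth)
Jorvik: 8  (via Brook)
Pirton: 24  (via Jorvik)
Shortest route: Garth–Brook–Jorvik–Pirton = 24 km.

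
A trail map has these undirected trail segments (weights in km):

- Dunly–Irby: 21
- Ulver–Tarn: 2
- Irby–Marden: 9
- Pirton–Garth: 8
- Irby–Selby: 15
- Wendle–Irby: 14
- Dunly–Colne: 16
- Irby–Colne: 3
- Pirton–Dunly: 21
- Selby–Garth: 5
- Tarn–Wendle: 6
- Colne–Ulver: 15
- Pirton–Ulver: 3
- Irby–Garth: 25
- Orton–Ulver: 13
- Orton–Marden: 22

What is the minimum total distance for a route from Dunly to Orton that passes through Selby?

Best Dunly to Selby: Dunly → Colne → Irby → Selby costing 34
Shortest Selby→Orton: Selby → Garth → Pirton → Ulver → Orton = 29
Total via Selby: 34 + 29 = 63 km.

63 km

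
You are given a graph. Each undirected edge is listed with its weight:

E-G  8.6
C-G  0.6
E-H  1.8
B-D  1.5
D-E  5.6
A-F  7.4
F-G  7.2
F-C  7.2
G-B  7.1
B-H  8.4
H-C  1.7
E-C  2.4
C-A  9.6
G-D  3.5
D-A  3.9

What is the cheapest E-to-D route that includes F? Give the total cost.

Best E to F: E → C → F costing 9.6
Best F to D: F → G → D costing 10.7
Total via F: 9.6 + 10.7 = 20.3.

20.3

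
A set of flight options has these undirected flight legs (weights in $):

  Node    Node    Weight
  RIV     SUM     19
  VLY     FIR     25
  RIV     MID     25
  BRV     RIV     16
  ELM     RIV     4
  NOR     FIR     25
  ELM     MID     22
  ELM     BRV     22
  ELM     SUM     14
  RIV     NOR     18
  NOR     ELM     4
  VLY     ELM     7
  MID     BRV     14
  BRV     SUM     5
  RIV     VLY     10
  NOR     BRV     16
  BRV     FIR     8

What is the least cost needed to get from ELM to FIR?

Compare a few routes:
ELM - RIV - BRV - FIR: 4+16+8 = 28
ELM - SUM - BRV - FIR: 14+5+8 = 27
The minimum is $27 via ELM - SUM - BRV - FIR.

$27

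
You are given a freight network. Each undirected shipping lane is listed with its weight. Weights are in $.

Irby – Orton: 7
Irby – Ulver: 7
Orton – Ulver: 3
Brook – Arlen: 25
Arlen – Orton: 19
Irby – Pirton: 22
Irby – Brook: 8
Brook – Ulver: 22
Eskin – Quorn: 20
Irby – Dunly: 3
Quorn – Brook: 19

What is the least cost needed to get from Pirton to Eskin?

Running Dijkstra from Pirton:
Pirton: 0
Irby: 22  (via Pirton)
Dunly: 25  (via Irby)
Orton: 29  (via Irby)
Ulver: 29  (via Irby)
Brook: 30  (via Irby)
Arlen: 48  (via Orton)
Quorn: 49  (via Brook)
Eskin: 69  (via Quorn)
Shortest route: Pirton–Irby–Brook–Quorn–Eskin = $69.

$69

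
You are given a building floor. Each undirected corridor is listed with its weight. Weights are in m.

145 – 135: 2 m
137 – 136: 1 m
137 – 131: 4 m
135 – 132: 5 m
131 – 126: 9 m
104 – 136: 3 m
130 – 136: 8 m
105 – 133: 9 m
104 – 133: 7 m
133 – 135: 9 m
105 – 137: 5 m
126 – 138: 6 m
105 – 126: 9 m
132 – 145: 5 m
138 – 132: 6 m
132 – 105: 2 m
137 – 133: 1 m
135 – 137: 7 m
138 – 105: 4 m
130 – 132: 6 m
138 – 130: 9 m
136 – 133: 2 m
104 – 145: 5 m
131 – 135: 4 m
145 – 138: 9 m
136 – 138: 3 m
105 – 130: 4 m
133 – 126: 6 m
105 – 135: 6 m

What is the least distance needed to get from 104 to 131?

8 m

Settle nodes by increasing distance from 104:
104: 0
136: 3  (via 104)
137: 4  (via 136)
145: 5  (via 104)
133: 5  (via 136)
138: 6  (via 136)
135: 7  (via 145)
131: 8  (via 137)
Shortest route: 104 → 136 → 137 → 131 = 8 m.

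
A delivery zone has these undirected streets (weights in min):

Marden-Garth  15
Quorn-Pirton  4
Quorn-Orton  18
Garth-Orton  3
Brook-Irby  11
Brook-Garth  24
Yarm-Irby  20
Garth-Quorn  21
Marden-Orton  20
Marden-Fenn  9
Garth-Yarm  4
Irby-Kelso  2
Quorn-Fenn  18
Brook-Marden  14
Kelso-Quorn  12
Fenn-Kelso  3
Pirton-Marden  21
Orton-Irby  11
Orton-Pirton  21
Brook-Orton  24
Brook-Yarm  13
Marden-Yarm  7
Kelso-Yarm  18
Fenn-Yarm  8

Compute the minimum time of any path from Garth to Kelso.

15 min

Candidate routes:
Garth–Orton–Irby–Kelso: 3+11+2 = 16
Garth–Yarm–Kelso: 4+18 = 22
Garth–Yarm–Fenn–Kelso: 4+8+3 = 15
Cheapest is Garth–Yarm–Fenn–Kelso at 15 min.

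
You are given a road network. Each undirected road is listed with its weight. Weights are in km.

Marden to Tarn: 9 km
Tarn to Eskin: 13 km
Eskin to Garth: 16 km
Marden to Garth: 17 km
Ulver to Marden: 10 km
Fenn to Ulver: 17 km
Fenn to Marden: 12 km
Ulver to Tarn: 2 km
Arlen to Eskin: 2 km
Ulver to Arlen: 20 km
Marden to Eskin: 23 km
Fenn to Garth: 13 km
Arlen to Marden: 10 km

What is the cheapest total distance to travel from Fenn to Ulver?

17 km

Shortest distances from Fenn:
Fenn: 0
Marden: 12  (via Fenn)
Garth: 13  (via Fenn)
Ulver: 17  (via Fenn)
Shortest route: Fenn–Ulver = 17 km.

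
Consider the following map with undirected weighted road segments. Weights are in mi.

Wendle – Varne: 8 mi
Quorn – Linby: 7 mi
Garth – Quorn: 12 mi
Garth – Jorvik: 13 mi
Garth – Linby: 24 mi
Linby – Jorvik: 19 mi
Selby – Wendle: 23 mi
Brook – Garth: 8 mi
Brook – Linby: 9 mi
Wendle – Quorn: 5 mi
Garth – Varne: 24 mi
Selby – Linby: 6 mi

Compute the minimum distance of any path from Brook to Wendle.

21 mi

Candidate routes:
Brook → Linby → Quorn → Wendle: 9+7+5 = 21
Brook → Linby → Selby → Wendle: 9+6+23 = 38
Brook → Garth → Quorn → Wendle: 8+12+5 = 25
Cheapest is Brook → Linby → Quorn → Wendle at 21 mi.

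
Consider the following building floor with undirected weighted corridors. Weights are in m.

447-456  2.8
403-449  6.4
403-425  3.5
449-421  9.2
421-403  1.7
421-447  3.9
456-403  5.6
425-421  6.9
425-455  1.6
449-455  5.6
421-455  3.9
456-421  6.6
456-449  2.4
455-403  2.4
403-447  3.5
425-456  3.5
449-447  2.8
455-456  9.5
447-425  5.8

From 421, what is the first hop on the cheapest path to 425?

403

Enumerating some paths:
421 → 455 → 425: 3.9+1.6 = 5.5
421 → 403 → 425: 1.7+3.5 = 5.2
421 → 403 → 455 → 425: 1.7+2.4+1.6 = 5.7
The minimum is 5.2 m via 421 → 403 → 425.
So from 421 the first move is to 403.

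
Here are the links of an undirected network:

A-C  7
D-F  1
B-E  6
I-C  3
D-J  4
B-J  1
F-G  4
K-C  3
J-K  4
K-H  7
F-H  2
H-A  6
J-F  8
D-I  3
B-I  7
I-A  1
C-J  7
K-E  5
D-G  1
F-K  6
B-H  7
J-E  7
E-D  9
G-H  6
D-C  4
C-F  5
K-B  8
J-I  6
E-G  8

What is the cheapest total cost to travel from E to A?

Enumerating some paths:
E → D → I → A: 9+3+1 = 13
E → J → I → A: 7+6+1 = 14
E → G → D → I → A: 8+1+3+1 = 13
E → K → C → I → A: 5+3+3+1 = 12
The minimum is 12 via E → K → C → I → A.

12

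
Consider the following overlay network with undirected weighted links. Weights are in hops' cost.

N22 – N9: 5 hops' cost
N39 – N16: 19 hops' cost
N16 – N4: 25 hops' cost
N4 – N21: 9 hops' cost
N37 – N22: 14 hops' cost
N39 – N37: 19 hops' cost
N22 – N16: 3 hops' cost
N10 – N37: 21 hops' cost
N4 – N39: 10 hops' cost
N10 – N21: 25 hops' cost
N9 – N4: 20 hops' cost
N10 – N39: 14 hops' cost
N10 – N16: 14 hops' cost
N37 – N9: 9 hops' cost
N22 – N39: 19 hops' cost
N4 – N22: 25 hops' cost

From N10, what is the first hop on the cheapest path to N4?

N39

Candidate routes:
N10 - N16 - N4: 14+25 = 39
N10 - N21 - N4: 25+9 = 34
N10 - N39 - N4: 14+10 = 24
The minimum is 24 hops' cost via N10 - N39 - N4.
So from N10 the first move is to N39.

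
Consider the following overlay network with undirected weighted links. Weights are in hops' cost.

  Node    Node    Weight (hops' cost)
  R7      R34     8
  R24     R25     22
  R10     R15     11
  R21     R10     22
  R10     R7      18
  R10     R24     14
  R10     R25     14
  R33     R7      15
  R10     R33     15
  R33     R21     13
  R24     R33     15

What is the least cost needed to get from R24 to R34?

Shortest distances from R24:
R24: 0
R10: 14  (via R24)
R33: 15  (via R24)
R25: 22  (via R24)
R15: 25  (via R10)
R21: 28  (via R33)
R7: 30  (via R33)
R34: 38  (via R7)
Shortest route: R24 → R33 → R7 → R34 = 38 hops' cost.

38 hops' cost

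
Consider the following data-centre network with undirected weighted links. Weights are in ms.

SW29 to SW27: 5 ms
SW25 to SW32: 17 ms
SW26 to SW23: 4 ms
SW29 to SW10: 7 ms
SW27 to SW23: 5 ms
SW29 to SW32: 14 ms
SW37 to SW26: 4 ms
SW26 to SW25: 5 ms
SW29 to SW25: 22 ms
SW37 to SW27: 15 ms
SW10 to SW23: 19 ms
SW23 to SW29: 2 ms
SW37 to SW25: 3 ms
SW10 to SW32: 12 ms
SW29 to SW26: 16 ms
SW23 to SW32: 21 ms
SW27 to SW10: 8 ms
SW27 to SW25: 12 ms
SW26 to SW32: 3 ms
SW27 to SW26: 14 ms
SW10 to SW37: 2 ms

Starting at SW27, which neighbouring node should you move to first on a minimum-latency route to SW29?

SW29

Compare a few routes:
SW27 - SW23 - SW29: 5+2 = 7
SW27 - SW29: 5 = 5
Cheapest is SW27 - SW29 at 5 ms.
So from SW27 the first move is to SW29.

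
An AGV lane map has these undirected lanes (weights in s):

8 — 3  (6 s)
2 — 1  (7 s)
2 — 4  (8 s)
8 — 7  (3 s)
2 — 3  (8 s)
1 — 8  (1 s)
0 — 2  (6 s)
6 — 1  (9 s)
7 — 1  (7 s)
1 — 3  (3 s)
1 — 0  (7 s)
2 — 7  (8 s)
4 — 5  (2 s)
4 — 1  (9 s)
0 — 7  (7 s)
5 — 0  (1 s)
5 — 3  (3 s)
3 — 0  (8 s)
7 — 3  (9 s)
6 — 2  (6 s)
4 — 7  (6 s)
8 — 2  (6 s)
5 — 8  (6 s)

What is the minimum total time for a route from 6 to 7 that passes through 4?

Shortest 6→4: 6 → 2 → 4 = 14
Best 4 to 7: 4 → 7 costing 6
Total via 4: 14 + 6 = 20 s.

20 s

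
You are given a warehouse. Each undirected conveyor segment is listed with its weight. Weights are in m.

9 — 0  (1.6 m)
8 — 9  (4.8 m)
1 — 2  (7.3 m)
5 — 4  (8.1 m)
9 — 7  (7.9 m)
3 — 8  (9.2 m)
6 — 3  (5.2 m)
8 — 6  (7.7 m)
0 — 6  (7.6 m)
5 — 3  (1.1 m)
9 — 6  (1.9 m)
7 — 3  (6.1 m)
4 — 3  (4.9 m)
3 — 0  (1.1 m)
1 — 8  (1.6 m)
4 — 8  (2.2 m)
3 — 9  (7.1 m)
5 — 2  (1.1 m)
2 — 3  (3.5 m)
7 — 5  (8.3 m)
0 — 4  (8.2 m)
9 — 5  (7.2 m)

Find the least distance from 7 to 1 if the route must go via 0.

Best 7 to 0: 7 → 3 → 0 costing 7.2
Shortest 0→1: 0 → 9 → 8 → 1 = 8
Total via 0: 7.2 + 8 = 15.2 m.

15.2 m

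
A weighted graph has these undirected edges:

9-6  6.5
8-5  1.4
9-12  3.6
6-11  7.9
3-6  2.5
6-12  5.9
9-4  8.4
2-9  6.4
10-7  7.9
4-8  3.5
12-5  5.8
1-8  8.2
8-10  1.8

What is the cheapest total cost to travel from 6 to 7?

Enumerating some paths:
6 - 12 - 5 - 8 - 10 - 7: 5.9+5.8+1.4+1.8+7.9 = 22.8
6 - 9 - 4 - 8 - 10 - 7: 6.5+8.4+3.5+1.8+7.9 = 28.1
6 - 12 - 9 - 4 - 8 - 10 - 7: 5.9+3.6+8.4+3.5+1.8+7.9 = 31.1
6 - 9 - 12 - 5 - 8 - 10 - 7: 6.5+3.6+5.8+1.4+1.8+7.9 = 27
The minimum is 22.8 via 6 - 12 - 5 - 8 - 10 - 7.

22.8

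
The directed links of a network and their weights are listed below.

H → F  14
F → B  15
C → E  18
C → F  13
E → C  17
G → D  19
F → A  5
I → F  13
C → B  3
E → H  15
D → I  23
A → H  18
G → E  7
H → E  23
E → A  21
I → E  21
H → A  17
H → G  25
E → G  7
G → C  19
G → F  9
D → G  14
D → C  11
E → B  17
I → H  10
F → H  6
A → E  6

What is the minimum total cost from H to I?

Shortest distances from H:
H: 0
F: 14  (via H)
A: 17  (via H)
E: 23  (via H)
G: 25  (via H)
B: 29  (via F)
C: 40  (via E)
D: 44  (via G)
I: 67  (via D)
Shortest route: H → G → D → I = 67.

67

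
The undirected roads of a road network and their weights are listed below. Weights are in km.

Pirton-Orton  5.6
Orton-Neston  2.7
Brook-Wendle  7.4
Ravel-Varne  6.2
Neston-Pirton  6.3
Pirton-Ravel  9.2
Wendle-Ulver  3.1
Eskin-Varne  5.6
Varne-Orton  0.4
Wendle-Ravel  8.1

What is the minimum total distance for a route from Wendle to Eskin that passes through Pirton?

Best Wendle to Pirton: Wendle → Ravel → Pirton costing 17.3
Best Pirton to Eskin: Pirton → Orton → Varne → Eskin costing 11.6
Total via Pirton: 17.3 + 11.6 = 28.9 km.

28.9 km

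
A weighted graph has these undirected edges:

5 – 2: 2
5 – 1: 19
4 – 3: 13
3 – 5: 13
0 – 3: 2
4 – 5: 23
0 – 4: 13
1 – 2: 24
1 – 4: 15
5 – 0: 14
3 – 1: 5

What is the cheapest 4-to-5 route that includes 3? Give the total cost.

Best 4 to 3: 4 → 3 costing 13
Best 3 to 5: 3 → 5 costing 13
Total via 3: 13 + 13 = 26.

26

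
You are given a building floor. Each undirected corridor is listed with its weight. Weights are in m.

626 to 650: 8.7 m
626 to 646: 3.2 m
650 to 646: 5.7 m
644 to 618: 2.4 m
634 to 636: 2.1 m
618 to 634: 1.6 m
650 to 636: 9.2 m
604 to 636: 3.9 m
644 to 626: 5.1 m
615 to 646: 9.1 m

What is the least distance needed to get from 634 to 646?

12.3 m

Shortest distances from 634:
634: 0
618: 1.6  (via 634)
636: 2.1  (via 634)
644: 4  (via 618)
604: 6  (via 636)
626: 9.1  (via 644)
650: 11.3  (via 636)
646: 12.3  (via 626)
Shortest route: 634 → 618 → 644 → 626 → 646 = 12.3 m.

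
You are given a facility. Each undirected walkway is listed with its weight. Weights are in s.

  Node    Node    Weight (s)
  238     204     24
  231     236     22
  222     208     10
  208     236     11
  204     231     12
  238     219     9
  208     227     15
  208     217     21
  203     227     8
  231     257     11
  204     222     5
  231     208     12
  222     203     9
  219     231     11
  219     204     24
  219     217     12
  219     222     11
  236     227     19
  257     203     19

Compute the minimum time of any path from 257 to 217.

34 s

Shortest distances from 257:
257: 0
231: 11  (via 257)
203: 19  (via 257)
219: 22  (via 231)
208: 23  (via 231)
204: 23  (via 231)
227: 27  (via 203)
222: 28  (via 203)
238: 31  (via 219)
236: 33  (via 231)
217: 34  (via 219)
Shortest route: 257 → 231 → 219 → 217 = 34 s.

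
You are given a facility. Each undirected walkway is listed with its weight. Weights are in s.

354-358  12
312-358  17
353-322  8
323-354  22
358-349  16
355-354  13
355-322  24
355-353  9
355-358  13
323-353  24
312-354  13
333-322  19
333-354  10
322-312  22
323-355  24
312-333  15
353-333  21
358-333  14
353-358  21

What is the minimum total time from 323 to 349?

50 s

Shortest distances from 323:
323: 0
354: 22  (via 323)
353: 24  (via 323)
355: 24  (via 323)
322: 32  (via 353)
333: 32  (via 354)
358: 34  (via 354)
312: 35  (via 354)
349: 50  (via 358)
Shortest route: 323–354–358–349 = 50 s.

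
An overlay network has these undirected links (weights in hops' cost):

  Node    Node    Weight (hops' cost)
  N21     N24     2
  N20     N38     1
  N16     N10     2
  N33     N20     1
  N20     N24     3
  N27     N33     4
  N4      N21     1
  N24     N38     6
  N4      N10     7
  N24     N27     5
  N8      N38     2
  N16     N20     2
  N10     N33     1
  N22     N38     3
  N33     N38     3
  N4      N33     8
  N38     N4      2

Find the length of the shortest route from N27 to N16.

Running Dijkstra from N27:
N27: 0
N33: 4  (via N27)
N10: 5  (via N33)
N20: 5  (via N33)
N24: 5  (via N27)
N38: 6  (via N20)
N16: 7  (via N10)
Shortest route: N27 → N33 → N10 → N16 = 7 hops' cost.

7 hops' cost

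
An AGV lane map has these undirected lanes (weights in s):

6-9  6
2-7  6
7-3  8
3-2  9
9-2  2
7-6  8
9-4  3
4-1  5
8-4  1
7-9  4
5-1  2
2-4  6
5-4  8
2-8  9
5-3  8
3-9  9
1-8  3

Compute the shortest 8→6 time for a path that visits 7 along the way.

Best 8 to 7: 8 → 4 → 9 → 7 costing 8
Shortest 7→6: 7 → 6 = 8
Total via 7: 8 + 8 = 16 s.

16 s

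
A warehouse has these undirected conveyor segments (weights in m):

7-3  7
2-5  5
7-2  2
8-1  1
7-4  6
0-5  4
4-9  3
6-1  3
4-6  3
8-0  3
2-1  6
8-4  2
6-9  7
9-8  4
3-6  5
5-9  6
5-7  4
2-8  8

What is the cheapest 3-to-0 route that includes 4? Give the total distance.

Best 3 to 4: 3 → 6 → 4 costing 8
Shortest 4→0: 4 → 8 → 0 = 5
Total via 4: 8 + 5 = 13 m.

13 m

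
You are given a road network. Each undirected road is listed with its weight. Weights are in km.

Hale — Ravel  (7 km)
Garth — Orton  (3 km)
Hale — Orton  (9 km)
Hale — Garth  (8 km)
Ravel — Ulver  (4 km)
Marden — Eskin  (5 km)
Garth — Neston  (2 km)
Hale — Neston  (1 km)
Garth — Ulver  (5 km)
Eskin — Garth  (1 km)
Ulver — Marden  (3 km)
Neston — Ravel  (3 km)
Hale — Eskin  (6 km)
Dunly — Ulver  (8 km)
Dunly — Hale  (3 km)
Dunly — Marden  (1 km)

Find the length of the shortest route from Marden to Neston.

Compare a few routes:
Marden → Dunly → Hale → Neston: 1+3+1 = 5
Marden → Ulver → Ravel → Neston: 3+4+3 = 10
Marden → Ulver → Garth → Neston: 3+5+2 = 10
Marden → Eskin → Garth → Neston: 5+1+2 = 8
Cheapest is Marden → Dunly → Hale → Neston at 5 km.

5 km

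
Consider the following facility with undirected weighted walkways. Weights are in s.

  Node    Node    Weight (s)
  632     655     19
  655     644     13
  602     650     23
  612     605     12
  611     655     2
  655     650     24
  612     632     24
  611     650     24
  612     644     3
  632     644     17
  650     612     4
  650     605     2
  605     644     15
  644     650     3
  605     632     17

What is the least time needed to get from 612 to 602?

Shortest distances from 612:
612: 0
644: 3  (via 612)
650: 4  (via 612)
605: 6  (via 650)
655: 16  (via 644)
611: 18  (via 655)
632: 20  (via 644)
602: 27  (via 650)
Shortest route: 612–650–602 = 27 s.

27 s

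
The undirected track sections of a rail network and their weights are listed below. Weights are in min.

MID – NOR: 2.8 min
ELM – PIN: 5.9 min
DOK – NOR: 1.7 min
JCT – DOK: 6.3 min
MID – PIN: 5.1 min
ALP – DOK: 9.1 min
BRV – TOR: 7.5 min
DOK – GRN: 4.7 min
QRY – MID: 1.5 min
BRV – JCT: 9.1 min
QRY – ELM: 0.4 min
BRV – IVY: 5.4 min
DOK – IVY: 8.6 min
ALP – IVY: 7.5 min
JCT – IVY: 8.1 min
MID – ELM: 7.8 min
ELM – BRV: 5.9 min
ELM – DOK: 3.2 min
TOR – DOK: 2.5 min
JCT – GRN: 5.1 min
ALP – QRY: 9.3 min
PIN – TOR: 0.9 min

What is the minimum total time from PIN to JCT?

9.7 min

Compare a few routes:
PIN–TOR–DOK–JCT: 0.9+2.5+6.3 = 9.7
PIN–TOR–DOK–GRN–JCT: 0.9+2.5+4.7+5.1 = 13.2
Cheapest is PIN–TOR–DOK–JCT at 9.7 min.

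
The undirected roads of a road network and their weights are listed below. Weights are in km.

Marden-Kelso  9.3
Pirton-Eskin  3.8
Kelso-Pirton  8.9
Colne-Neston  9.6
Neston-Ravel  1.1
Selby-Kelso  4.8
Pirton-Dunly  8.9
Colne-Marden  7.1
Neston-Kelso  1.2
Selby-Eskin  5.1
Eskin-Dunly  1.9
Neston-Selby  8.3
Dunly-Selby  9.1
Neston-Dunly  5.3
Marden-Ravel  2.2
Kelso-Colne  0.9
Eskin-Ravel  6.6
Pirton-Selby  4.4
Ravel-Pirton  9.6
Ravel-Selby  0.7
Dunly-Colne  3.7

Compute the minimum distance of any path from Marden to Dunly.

Compare a few routes:
Marden - Ravel - Selby - Eskin - Dunly: 2.2+0.7+5.1+1.9 = 9.9
Marden - Ravel - Neston - Kelso - Colne - Dunly: 2.2+1.1+1.2+0.9+3.7 = 9.1
Marden - Ravel - Neston - Dunly: 2.2+1.1+5.3 = 8.6
The minimum is 8.6 km via Marden - Ravel - Neston - Dunly.

8.6 km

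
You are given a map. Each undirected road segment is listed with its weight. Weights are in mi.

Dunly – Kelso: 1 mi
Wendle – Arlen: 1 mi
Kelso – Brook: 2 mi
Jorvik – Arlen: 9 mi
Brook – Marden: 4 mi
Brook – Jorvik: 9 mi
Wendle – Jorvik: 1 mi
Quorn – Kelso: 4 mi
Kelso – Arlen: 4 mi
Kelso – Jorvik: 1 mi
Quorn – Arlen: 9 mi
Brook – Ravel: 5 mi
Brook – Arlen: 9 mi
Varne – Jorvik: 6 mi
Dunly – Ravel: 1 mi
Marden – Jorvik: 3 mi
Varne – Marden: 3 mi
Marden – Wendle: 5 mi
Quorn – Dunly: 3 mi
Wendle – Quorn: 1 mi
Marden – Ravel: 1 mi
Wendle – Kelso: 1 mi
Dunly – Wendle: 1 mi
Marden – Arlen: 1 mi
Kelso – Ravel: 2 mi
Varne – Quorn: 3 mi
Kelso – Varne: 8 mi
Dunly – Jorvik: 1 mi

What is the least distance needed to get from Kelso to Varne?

Compare a few routes:
Kelso → Wendle → Arlen → Marden → Varne: 1+1+1+3 = 6
Kelso → Ravel → Marden → Varne: 2+1+3 = 6
Kelso → Wendle → Quorn → Varne: 1+1+3 = 5
Kelso → Dunly → Wendle → Quorn → Varne: 1+1+1+3 = 6
Cheapest is Kelso → Wendle → Quorn → Varne at 5 mi.

5 mi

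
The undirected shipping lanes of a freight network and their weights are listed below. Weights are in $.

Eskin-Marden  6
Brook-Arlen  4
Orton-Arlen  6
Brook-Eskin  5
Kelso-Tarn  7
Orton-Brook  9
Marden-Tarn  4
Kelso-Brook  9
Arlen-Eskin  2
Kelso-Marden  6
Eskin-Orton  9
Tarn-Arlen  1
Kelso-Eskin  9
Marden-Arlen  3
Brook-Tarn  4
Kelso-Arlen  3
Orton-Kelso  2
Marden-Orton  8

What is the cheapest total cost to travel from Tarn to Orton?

Settle nodes by increasing distance from Tarn:
Tarn: 0
Arlen: 1  (via Tarn)
Eskin: 3  (via Arlen)
Brook: 4  (via Tarn)
Marden: 4  (via Tarn)
Kelso: 4  (via Arlen)
Orton: 6  (via Kelso)
Shortest route: Tarn → Arlen → Kelso → Orton = $6.

$6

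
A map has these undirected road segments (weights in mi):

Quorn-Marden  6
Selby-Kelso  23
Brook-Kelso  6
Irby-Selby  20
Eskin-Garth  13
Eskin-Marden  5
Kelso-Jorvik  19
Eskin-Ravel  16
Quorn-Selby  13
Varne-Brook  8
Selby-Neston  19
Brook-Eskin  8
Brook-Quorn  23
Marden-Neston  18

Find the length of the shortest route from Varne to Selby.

Compare a few routes:
Varne → Brook → Kelso → Selby: 8+6+23 = 37
Varne → Brook → Eskin → Marden → Quorn → Selby: 8+8+5+6+13 = 40
Varne → Brook → Quorn → Selby: 8+23+13 = 44
Varne → Brook → Eskin → Marden → Neston → Selby: 8+8+5+18+19 = 58
The minimum is 37 mi via Varne → Brook → Kelso → Selby.

37 mi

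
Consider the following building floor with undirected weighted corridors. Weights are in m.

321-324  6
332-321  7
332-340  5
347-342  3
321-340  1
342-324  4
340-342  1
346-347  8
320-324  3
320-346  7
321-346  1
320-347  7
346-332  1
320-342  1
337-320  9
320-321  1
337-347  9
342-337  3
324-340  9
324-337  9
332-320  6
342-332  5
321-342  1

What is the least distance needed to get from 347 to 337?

Enumerating some paths:
347 - 342 - 337: 3+3 = 6
347 - 320 - 342 - 337: 7+1+3 = 11
347 - 337: 9 = 9
Cheapest is 347 - 342 - 337 at 6 m.

6 m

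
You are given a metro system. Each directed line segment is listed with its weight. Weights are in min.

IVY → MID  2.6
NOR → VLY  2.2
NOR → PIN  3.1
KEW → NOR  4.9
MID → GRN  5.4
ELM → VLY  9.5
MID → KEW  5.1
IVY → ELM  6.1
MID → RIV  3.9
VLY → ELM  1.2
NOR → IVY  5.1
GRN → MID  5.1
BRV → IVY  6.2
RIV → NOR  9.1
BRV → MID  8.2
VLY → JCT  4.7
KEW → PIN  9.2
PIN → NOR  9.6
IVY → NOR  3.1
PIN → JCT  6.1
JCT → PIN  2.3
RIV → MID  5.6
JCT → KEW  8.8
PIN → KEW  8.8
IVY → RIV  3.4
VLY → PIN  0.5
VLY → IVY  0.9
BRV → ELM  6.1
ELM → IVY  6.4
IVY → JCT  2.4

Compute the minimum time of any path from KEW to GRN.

Candidate routes:
KEW → NOR → IVY → MID → GRN: 4.9+5.1+2.6+5.4 = 18
KEW → NOR → VLY → ELM → IVY → MID → GRN: 4.9+2.2+1.2+6.4+2.6+5.4 = 22.7
KEW → NOR → VLY → IVY → RIV → MID → GRN: 4.9+2.2+0.9+3.4+5.6+5.4 = 22.4
KEW → NOR → VLY → IVY → MID → GRN: 4.9+2.2+0.9+2.6+5.4 = 16
Cheapest is KEW → NOR → VLY → IVY → MID → GRN at 16 min.

16 min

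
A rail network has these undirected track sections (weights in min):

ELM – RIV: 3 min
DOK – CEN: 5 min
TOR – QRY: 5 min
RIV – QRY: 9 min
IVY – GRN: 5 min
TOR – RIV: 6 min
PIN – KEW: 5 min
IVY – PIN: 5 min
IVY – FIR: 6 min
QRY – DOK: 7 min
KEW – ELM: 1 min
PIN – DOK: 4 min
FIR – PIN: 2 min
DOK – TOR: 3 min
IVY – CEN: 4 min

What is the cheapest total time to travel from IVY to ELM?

11 min

Shortest distances from IVY:
IVY: 0
CEN: 4  (via IVY)
GRN: 5  (via IVY)
PIN: 5  (via IVY)
FIR: 6  (via IVY)
DOK: 9  (via CEN)
KEW: 10  (via PIN)
ELM: 11  (via KEW)
Shortest route: IVY–PIN–KEW–ELM = 11 min.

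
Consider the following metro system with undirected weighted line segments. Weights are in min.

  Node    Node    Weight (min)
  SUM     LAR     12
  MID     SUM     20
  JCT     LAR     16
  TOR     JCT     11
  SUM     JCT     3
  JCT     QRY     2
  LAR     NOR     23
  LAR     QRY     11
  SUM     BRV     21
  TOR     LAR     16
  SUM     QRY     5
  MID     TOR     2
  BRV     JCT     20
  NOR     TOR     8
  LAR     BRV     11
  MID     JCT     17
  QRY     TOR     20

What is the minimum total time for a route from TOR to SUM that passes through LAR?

28 min

Best TOR to LAR: TOR–LAR costing 16
Best LAR to SUM: LAR–SUM costing 12
Total via LAR: 16 + 12 = 28 min.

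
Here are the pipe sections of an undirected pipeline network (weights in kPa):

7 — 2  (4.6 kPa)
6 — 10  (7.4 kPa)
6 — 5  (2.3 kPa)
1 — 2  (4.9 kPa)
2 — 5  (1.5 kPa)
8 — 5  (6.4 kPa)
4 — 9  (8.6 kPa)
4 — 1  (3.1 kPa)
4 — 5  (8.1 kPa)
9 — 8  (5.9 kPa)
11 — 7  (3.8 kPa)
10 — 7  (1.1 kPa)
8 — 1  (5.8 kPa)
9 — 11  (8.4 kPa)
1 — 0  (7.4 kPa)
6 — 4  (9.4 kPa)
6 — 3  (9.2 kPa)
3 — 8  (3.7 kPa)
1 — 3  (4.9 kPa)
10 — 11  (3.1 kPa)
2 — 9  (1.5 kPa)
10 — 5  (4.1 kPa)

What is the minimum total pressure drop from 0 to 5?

13.8 kPa

Settle nodes by increasing distance from 0:
0: 0
1: 7.4  (via 0)
4: 10.5  (via 1)
2: 12.3  (via 1)
3: 12.3  (via 1)
8: 13.2  (via 1)
5: 13.8  (via 2)
Shortest route: 0–1–2–5 = 13.8 kPa.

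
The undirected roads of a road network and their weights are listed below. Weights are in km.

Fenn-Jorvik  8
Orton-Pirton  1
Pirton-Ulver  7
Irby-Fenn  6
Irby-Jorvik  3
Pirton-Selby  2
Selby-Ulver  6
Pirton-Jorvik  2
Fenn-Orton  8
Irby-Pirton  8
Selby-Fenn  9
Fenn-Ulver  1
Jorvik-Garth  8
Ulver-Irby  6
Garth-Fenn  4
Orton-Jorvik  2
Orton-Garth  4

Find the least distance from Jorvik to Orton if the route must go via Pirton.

3 km

Shortest Jorvik→Pirton: Jorvik–Pirton = 2
Shortest Pirton→Orton: Pirton–Orton = 1
Total via Pirton: 2 + 1 = 3 km.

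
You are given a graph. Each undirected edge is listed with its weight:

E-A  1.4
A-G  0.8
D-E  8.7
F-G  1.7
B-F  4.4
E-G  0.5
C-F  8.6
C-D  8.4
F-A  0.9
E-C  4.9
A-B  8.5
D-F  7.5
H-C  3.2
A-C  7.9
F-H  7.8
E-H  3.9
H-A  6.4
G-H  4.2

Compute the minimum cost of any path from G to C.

5.4

Shortest distances from G:
G: 0
E: 0.5  (via G)
A: 0.8  (via G)
F: 1.7  (via G)
H: 4.2  (via G)
C: 5.4  (via E)
Shortest route: G → E → C = 5.4.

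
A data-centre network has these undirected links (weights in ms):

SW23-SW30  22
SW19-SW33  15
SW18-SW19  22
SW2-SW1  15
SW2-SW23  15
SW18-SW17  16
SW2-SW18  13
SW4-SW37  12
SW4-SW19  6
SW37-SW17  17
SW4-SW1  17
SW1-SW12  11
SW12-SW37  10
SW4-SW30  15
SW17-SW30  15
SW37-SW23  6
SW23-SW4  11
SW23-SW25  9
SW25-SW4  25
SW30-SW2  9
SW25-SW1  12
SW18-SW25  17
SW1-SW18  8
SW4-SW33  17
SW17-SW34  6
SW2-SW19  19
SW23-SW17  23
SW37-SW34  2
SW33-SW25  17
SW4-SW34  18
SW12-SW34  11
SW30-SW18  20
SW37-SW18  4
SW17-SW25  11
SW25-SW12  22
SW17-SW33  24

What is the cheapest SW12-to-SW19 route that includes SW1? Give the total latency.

Shortest SW12→SW1: SW12 → SW1 = 11
Shortest SW1→SW19: SW1 → SW4 → SW19 = 23
Total via SW1: 11 + 23 = 34 ms.

34 ms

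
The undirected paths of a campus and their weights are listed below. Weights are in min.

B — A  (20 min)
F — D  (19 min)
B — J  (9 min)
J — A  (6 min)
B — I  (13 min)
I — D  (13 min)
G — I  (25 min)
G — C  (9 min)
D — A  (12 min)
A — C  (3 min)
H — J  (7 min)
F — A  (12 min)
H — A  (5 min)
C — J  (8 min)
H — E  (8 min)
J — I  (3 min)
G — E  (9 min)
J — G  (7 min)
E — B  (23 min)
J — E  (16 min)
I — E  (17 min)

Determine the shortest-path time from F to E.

Settle nodes by increasing distance from F:
F: 0
A: 12  (via F)
C: 15  (via A)
H: 17  (via A)
J: 18  (via A)
D: 19  (via F)
I: 21  (via J)
G: 24  (via C)
E: 25  (via H)
Shortest route: F → A → H → E = 25 min.

25 min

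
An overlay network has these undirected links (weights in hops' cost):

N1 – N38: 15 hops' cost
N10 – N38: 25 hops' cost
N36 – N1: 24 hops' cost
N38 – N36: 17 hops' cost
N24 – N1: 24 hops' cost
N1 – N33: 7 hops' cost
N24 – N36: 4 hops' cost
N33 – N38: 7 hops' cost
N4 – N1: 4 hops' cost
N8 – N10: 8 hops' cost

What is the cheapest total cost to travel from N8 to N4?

Candidate routes:
N8–N10–N38–N36–N24–N1–N4: 8+25+17+4+24+4 = 82
N8–N10–N38–N33–N1–N4: 8+25+7+7+4 = 51
N8–N10–N38–N36–N1–N4: 8+25+17+24+4 = 78
N8–N10–N38–N1–N4: 8+25+15+4 = 52
Cheapest is N8–N10–N38–N33–N1–N4 at 51 hops' cost.

51 hops' cost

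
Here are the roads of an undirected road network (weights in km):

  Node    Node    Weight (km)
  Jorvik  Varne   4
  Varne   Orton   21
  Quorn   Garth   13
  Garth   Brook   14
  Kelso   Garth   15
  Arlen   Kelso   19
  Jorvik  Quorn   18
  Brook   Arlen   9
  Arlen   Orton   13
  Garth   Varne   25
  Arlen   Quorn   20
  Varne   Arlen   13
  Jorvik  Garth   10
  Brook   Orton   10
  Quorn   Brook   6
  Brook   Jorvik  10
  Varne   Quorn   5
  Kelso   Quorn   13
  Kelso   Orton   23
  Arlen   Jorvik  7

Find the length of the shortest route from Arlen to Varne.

Running Dijkstra from Arlen:
Arlen: 0
Jorvik: 7  (via Arlen)
Brook: 9  (via Arlen)
Varne: 11  (via Jorvik)
Shortest route: Arlen–Jorvik–Varne = 11 km.

11 km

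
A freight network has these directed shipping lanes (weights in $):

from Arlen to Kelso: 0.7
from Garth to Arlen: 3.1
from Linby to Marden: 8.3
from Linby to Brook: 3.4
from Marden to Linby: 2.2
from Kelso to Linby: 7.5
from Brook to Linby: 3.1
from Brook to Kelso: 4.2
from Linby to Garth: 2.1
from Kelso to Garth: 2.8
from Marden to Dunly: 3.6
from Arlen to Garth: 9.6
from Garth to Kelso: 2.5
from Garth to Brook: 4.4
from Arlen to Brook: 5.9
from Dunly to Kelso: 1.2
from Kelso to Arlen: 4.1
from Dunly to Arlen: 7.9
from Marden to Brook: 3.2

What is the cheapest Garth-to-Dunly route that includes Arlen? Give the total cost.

Best Garth to Arlen: Garth–Arlen costing 3.1
Shortest Arlen→Dunly: Arlen–Kelso–Linby–Marden–Dunly = 20.1
Total via Arlen: 3.1 + 20.1 = $23.2.

$23.2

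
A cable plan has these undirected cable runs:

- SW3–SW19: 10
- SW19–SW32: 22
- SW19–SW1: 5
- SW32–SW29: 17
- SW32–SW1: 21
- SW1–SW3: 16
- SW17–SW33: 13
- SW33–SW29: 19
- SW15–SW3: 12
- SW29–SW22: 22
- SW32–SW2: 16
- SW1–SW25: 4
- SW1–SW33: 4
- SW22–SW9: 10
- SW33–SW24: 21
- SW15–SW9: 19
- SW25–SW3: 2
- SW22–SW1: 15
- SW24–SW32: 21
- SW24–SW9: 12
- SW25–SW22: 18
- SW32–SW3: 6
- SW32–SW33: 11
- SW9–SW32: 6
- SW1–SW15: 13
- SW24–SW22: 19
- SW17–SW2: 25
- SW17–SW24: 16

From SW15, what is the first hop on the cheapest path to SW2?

SW3

Candidate routes:
SW15 - SW1 - SW25 - SW3 - SW32 - SW2: 13+4+2+6+16 = 41
SW15 - SW3 - SW32 - SW2: 12+6+16 = 34
Cheapest is SW15 - SW3 - SW32 - SW2 at 34.
So from SW15 the first move is to SW3.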